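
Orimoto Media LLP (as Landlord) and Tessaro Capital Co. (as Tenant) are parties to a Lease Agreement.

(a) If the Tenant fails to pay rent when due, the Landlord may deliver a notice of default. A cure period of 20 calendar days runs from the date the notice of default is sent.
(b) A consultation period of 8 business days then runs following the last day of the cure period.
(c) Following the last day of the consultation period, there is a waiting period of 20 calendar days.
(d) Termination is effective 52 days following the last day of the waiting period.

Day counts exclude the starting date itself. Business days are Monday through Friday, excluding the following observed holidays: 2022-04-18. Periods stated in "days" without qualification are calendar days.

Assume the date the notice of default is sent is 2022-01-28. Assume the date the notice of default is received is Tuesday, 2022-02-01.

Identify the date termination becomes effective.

The last day of the cure period: 20 calendar days after 2022-01-28 is 2022-02-17.
The last day of the consultation period: counting 8 business days from Thursday, 2022-02-17 (Feb 18, Feb 21, Feb 22, Feb 23, Feb 24, Feb 25, Feb 28, Mar 1, skipping weekends) reaches Tuesday, 2022-03-01.
The last day of the waiting period: 20 calendar days after 2022-03-01 is 2022-03-21.
Adding 52 calendar days to 2022-03-21 gives 2022-05-12, which is the date termination becomes effective.

2022-05-12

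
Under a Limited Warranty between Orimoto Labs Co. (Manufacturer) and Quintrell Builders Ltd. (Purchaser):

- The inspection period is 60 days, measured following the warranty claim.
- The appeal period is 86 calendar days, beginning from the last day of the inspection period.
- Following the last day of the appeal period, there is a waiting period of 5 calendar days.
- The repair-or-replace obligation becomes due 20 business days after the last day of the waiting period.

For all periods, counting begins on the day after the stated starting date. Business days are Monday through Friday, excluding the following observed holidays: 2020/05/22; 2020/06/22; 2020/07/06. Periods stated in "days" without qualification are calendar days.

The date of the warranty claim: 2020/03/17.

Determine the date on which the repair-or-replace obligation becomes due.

Adding 60 calendar days to 2020/03/17 gives 2020/05/16, which is the last day of the inspection period.
Adding 86 calendar days to 2020/05/16 gives 2020/08/10, which is the last day of the appeal period.
The last day of the waiting period: 5 calendar days after 2020/08/10 is 2020/08/15.
The date on which the repair-or-replace obligation becomes due: 20 business days after Saturday, 2020/08/15, skipping weekends — Aug 17, Aug 18, Aug 19, Aug 20, …, Sep 9, Sep 10, Sep 11 — lands on Friday, 2020/09/11.

2020/09/11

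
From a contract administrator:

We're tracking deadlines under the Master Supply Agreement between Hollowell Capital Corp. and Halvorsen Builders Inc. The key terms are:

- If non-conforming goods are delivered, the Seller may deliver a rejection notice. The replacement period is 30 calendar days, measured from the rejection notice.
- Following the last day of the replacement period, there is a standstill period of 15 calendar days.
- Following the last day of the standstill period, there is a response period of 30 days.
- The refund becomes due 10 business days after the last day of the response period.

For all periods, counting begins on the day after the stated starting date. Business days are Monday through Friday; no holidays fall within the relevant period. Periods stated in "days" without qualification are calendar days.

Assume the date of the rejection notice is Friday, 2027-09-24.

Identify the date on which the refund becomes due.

2027-12-22

The last day of the replacement period: 2027-09-24 + 30 days = 2027-10-24.
The last day of the standstill period: 15 calendar days after 2027-10-24 is 2027-11-08.
The last day of the response period: 2027-11-08 + 30 days = 2027-12-08.
The date on which the refund becomes due: counting 10 business days from Wednesday, 2027-12-08 (Dec 9, Dec 10, Dec 13, Dec 14, Dec 15, Dec 16, Dec 17, Dec 20, Dec 21, Dec 22, skipping weekends) reaches Wednesday, 2027-12-22.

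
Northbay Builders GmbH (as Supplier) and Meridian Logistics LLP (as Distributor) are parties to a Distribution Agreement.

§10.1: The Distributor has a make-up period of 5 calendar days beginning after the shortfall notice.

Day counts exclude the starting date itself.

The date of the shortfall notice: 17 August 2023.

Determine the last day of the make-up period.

22 August 2023

Adding 5 calendar days to 17 August 2023 gives 22 August 2023, which is the last day of the make-up period.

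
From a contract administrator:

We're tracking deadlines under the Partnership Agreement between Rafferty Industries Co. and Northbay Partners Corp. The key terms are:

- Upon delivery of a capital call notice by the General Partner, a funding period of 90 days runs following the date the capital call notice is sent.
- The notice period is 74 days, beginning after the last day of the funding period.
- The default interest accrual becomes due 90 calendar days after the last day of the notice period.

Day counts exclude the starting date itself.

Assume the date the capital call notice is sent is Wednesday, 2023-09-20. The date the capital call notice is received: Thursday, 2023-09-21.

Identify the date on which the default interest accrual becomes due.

The last day of the funding period: 2023-09-20 + 90 days = 2023-12-19.
The last day of the notice period: 74 calendar days after 2023-12-19 is 2024-03-02.
The date on which the default interest accrual becomes due: 90 calendar days after 2024-03-02 is 2024-05-31.

2024-05-31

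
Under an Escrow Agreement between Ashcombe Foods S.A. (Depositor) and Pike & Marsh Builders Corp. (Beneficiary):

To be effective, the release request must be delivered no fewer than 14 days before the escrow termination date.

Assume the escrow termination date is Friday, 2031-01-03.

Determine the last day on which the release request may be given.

2030-12-20

2031-01-03 minus 14 days is 2030-12-20.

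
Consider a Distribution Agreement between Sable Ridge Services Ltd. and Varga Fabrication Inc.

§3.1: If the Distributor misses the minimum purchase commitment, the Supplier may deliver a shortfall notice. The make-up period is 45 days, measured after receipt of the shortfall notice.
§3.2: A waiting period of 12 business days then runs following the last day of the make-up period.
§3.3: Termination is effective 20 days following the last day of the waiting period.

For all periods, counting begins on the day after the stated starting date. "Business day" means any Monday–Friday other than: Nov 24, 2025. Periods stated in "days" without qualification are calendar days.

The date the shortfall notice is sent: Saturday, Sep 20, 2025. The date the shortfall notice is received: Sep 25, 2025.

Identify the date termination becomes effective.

Dec 16, 2025

Adding 45 calendar days to Sep 25, 2025 gives Nov 9, 2025, which is the last day of the make-up period.
The last day of the waiting period: 12 business days after Sunday, Nov 9, 2025, skipping weekends and the listed holiday on Nov 24 — Nov 10, Nov 11, Nov 12, Nov 13, …, Nov 21, Nov 25, Nov 26 — lands on Wednesday, Nov 26, 2025.
Adding 20 calendar days to Nov 26, 2025 gives Dec 16, 2025, which is the date termination becomes effective.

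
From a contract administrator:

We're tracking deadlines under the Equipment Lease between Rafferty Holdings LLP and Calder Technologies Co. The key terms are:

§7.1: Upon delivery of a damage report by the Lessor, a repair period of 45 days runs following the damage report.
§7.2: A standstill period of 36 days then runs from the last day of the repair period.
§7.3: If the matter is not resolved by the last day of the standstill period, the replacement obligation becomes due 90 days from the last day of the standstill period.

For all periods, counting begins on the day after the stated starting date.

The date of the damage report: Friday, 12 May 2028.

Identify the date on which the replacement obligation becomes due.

30 October 2028

Adding 45 calendar days to 12 May 2028 gives 26 June 2028, which is the last day of the repair period.
The last day of the standstill period: 36 calendar days after 26 June 2028 is 1 August 2028.
Adding 90 calendar days to 1 August 2028 gives 30 October 2028, which is the date on which the replacement obligation becomes due.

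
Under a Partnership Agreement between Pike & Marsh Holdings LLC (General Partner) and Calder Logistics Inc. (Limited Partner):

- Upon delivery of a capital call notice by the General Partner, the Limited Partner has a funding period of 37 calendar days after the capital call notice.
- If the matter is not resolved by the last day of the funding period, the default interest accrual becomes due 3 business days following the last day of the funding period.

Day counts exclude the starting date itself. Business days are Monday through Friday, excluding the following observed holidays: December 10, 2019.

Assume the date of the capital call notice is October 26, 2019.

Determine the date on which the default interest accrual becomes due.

December 5, 2019

Adding 37 calendar days to October 26, 2019 gives December 2, 2019, which is the last day of the funding period.
From Monday, December 2, 2019, 3 business days (Dec 3, Dec 4, Dec 5, skipping weekends) brings us to Thursday, December 5, 2019, which is the date on which the default interest accrual becomes due.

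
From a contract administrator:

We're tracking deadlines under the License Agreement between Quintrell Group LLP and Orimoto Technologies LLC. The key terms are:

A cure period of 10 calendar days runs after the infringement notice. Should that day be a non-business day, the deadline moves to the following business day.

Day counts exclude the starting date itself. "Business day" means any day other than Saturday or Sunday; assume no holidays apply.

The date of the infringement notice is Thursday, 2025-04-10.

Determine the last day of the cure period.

The last day of the cure period: 10 calendar days after 2025-04-10 is 2025-04-20. That falls on a Sunday, so it rolls to the next business day, Monday, 2025-04-21.

2025-04-21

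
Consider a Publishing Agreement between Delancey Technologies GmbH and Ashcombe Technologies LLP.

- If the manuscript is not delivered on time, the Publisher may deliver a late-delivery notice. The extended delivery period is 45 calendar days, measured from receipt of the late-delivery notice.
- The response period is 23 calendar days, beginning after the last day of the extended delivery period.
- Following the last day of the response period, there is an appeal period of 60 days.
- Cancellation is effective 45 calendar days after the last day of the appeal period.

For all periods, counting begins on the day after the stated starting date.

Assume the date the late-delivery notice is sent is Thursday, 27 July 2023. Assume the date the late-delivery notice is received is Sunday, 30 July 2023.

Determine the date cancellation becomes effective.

Adding 45 calendar days to 30 July 2023 gives 13 September 2023, which is the last day of the extended delivery period.
Adding 23 calendar days to 13 September 2023 gives 6 October 2023, which is the last day of the response period.
The last day of the appeal period: 60 calendar days after 6 October 2023 is 5 December 2023.
Adding 45 calendar days to 5 December 2023 gives 19 January 2024, which is the date cancellation becomes effective.

19 January 2024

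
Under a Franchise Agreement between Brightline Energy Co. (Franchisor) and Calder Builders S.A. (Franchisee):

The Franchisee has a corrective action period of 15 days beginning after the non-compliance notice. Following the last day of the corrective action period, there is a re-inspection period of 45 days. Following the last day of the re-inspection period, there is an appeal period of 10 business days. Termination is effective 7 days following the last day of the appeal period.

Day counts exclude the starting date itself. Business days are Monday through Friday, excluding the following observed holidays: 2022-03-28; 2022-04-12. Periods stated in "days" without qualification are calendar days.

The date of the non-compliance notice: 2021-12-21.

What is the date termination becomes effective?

Adding 15 calendar days to 2021-12-21 gives 2022-01-05, which is the last day of the corrective action period.
The last day of the re-inspection period: 45 calendar days after 2022-01-05 is 2022-02-19.
The last day of the appeal period: 10 business days after Saturday, 2022-02-19, skipping weekends — Feb 21, Feb 22, Feb 23, Feb 24, Feb 25, Feb 28, Mar 1, Mar 2, Mar 3, Mar 4 — lands on Friday, 2022-03-04.
The date termination becomes effective: 2022-03-04 + 7 days = 2022-03-11.

2022-03-11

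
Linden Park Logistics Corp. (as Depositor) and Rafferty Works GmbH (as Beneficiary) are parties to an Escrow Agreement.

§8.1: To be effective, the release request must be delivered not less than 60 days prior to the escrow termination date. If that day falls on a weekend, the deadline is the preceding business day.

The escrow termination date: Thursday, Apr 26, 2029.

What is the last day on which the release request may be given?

Counting back 60 calendar days from Apr 26, 2029 gives Feb 25, 2029. That is a Sunday, so the deadline moves back to Friday, Feb 23, 2029.

Feb 23, 2029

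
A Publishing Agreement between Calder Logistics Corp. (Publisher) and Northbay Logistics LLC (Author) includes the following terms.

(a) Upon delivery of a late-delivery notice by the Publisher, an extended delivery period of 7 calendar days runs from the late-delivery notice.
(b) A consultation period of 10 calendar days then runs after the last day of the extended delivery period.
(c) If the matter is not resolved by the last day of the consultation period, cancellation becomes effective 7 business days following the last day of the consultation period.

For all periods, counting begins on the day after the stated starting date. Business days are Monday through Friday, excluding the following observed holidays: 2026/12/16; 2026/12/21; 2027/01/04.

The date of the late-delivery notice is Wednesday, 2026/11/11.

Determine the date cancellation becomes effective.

2026/12/08

Adding 7 calendar days to 2026/11/11 gives 2026/11/18, which is the last day of the extended delivery period.
Adding 10 calendar days to 2026/11/18 gives 2026/11/28, which is the last day of the consultation period.
From Saturday, 2026/11/28, 7 business days (Nov 30, Dec 1, Dec 2, Dec 3, Dec 4, Dec 7, Dec 8, skipping weekends) brings us to Tuesday, 2026/12/08, which is the date cancellation becomes effective.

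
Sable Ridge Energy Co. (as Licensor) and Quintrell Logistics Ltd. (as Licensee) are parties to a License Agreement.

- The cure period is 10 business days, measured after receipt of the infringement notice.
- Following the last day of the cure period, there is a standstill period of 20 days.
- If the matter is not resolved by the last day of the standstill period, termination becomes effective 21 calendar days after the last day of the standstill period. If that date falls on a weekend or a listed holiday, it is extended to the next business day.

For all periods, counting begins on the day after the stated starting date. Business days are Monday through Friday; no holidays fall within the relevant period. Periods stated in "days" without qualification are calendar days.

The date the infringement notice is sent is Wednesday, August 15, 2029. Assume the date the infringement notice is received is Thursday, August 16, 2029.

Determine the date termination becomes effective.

October 10, 2029

From Thursday, August 16, 2029, 10 business days (Aug 17, Aug 20, Aug 21, Aug 22, Aug 23, Aug 24, Aug 27, Aug 28, Aug 29, Aug 30, skipping weekends) brings us to Thursday, August 30, 2029, which is the last day of the cure period.
Adding 20 calendar days to August 30, 2029 gives September 19, 2029, which is the last day of the standstill period.
Adding 21 calendar days to September 19, 2029 gives October 10, 2029, which is the date termination becomes effective. October 10, 2029 is a Wednesday, so no roll-forward applies.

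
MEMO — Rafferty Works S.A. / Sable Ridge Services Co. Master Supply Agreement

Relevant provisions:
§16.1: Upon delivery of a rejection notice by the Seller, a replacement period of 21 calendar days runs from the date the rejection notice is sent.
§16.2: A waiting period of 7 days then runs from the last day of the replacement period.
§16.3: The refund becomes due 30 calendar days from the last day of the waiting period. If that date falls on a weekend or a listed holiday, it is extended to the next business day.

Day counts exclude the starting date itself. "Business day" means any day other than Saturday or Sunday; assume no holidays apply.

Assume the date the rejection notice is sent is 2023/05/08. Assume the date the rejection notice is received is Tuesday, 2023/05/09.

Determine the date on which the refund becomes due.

2023/07/05

The last day of the replacement period: 2023/05/08 + 21 days = 2023/05/29.
The last day of the waiting period: 7 calendar days after 2023/05/29 is 2023/06/05.
Adding 30 calendar days to 2023/06/05 gives 2023/07/05, which is the date on which the refund becomes due. 2023/07/05 is a Wednesday, so no roll-forward applies.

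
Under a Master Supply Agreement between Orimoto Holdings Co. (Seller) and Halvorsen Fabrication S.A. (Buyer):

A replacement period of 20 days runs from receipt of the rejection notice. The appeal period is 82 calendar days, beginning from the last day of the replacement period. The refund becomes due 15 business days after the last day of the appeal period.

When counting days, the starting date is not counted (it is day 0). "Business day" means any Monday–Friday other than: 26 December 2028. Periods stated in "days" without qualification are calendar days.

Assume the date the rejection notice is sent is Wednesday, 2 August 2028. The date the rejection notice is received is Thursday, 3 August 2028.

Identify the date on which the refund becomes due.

Adding 20 calendar days to 3 August 2028 gives 23 August 2028, which is the last day of the replacement period.
The last day of the appeal period: 23 August 2028 + 82 days = 13 November 2028.
From Monday, 13 November 2028, 15 business days (Nov 14, Nov 15, Nov 16, Nov 17, …, Nov 30, Dec 1, Dec 4, skipping weekends) brings us to Monday, 4 December 2028, which is the date on which the refund becomes due.

4 December 2028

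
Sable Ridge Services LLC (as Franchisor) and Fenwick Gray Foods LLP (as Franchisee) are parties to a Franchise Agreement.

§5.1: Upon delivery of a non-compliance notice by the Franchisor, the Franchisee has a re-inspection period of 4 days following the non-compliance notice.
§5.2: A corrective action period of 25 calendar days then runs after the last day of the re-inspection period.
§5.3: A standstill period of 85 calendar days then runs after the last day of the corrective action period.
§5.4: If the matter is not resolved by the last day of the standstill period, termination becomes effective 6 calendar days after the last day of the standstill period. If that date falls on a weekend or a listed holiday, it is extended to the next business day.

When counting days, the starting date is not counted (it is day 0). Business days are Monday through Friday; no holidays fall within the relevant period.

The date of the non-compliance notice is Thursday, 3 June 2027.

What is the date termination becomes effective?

1 October 2027

The last day of the re-inspection period: 4 calendar days after 3 June 2027 is 7 June 2027.
The last day of the corrective action period: 7 June 2027 + 25 days = 2 July 2027.
Adding 85 calendar days to 2 July 2027 gives 25 September 2027, which is the last day of the standstill period.
Adding 6 calendar days to 25 September 2027 gives 1 October 2027, which is the date termination becomes effective. 1 October 2027 is a Friday, so no roll-forward applies.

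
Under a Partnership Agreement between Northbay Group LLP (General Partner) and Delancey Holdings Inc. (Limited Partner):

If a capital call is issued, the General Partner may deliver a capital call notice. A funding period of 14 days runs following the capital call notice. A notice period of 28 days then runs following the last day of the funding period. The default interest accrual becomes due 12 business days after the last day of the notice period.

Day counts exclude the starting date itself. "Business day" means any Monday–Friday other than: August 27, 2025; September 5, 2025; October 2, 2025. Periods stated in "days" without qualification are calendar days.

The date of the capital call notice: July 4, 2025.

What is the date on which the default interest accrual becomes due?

The last day of the funding period: 14 calendar days after July 4, 2025 is July 18, 2025.
The last day of the notice period: July 18, 2025 + 28 days = August 15, 2025.
The date on which the default interest accrual becomes due: counting 12 business days from Friday, August 15, 2025 (Aug 18, Aug 19, Aug 20, Aug 21, …, Sep 1, Sep 2, Sep 3, skipping weekends and the listed holiday on Aug 27) reaches Wednesday, September 3, 2025.

September 3, 2025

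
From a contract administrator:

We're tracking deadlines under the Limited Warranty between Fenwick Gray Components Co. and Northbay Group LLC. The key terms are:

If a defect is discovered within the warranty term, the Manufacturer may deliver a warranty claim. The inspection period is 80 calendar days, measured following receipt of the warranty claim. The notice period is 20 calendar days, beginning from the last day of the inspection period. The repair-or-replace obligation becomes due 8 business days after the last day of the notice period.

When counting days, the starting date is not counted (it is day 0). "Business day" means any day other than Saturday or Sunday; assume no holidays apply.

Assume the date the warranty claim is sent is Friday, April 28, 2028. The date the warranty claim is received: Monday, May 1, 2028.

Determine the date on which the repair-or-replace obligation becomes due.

August 21, 2028

Adding 80 calendar days to May 1, 2028 gives July 20, 2028, which is the last day of the inspection period.
Adding 20 calendar days to July 20, 2028 gives August 9, 2028, which is the last day of the notice period.
The date on which the repair-or-replace obligation becomes due: 8 business days after Wednesday, August 9, 2028, skipping weekends — Aug 10, Aug 11, Aug 14, Aug 15, Aug 16, Aug 17, Aug 18, Aug 21 — lands on Monday, August 21, 2028.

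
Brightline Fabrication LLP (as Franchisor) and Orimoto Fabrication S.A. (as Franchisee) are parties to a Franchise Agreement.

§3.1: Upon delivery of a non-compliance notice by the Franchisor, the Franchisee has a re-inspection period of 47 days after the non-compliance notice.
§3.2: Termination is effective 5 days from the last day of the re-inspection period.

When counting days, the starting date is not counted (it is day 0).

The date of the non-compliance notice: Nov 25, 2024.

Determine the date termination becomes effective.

Jan 16, 2025

The last day of the re-inspection period: Nov 25, 2024 + 47 days = Jan 11, 2025.
The date termination becomes effective: Jan 11, 2025 + 5 days = Jan 16, 2025.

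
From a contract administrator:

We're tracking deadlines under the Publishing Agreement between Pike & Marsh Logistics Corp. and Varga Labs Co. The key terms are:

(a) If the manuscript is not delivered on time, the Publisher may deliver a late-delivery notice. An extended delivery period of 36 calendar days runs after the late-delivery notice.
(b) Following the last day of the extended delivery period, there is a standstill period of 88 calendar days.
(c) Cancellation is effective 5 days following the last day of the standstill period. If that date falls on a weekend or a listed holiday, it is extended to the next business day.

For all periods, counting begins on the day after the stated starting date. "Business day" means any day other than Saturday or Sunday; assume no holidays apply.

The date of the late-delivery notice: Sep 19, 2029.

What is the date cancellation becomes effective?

The last day of the extended delivery period: 36 calendar days after Sep 19, 2029 is Oct 25, 2029.
Adding 88 calendar days to Oct 25, 2029 gives Jan 21, 2030, which is the last day of the standstill period.
The date cancellation becomes effective: 5 calendar days after Jan 21, 2030 is Jan 26, 2030. That falls on a Saturday, so it rolls to the next business day, Monday, Jan 28, 2030.

Jan 28, 2030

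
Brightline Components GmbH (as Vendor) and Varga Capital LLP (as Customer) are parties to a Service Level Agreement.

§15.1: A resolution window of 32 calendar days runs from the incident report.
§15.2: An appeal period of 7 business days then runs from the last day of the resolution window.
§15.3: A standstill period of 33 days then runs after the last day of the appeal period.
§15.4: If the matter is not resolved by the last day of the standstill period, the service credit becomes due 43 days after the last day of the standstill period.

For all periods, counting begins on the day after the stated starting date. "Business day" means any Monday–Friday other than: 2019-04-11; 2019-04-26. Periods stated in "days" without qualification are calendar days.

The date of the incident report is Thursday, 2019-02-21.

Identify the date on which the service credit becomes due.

2019-06-18

Adding 32 calendar days to 2019-02-21 gives 2019-03-25, which is the last day of the resolution window.
The last day of the appeal period: counting 7 business days from Monday, 2019-03-25 (Mar 26, Mar 27, Mar 28, Mar 29, Apr 1, Apr 2, Apr 3, skipping weekends) reaches Wednesday, 2019-04-03.
The last day of the standstill period: 2019-04-03 + 33 days = 2019-05-06.
The date on which the service credit becomes due: 43 calendar days after 2019-05-06 is 2019-06-18.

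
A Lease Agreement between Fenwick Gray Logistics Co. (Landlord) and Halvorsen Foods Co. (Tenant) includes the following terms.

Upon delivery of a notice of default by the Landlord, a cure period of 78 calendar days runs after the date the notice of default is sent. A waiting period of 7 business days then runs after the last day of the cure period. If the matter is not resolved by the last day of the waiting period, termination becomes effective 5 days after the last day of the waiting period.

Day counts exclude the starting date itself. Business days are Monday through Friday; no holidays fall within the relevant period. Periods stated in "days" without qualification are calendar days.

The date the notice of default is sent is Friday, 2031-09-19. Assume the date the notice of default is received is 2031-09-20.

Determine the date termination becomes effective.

2031-12-21

The last day of the cure period: 2031-09-19 + 78 days = 2031-12-06.
The last day of the waiting period: counting 7 business days from Saturday, 2031-12-06 (Dec 8, Dec 9, Dec 10, Dec 11, Dec 12, Dec 15, Dec 16, skipping weekends) reaches Tuesday, 2031-12-16.
The date termination becomes effective: 5 calendar days after 2031-12-16 is 2031-12-21.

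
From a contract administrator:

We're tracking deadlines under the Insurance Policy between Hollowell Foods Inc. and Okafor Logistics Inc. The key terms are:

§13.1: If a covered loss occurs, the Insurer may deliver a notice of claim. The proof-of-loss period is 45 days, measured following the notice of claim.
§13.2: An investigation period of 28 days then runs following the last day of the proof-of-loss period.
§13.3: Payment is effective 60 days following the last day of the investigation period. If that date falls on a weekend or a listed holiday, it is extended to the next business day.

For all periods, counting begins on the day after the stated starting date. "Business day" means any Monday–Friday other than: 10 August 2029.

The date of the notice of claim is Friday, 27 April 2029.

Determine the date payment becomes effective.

7 September 2029

The last day of the proof-of-loss period: 45 calendar days after 27 April 2029 is 11 June 2029.
The last day of the investigation period: 28 calendar days after 11 June 2029 is 9 July 2029.
The date payment becomes effective: 60 calendar days after 9 July 2029 is 7 September 2029. 7 September 2029 is a Friday and is not a listed holiday, so no roll-forward applies.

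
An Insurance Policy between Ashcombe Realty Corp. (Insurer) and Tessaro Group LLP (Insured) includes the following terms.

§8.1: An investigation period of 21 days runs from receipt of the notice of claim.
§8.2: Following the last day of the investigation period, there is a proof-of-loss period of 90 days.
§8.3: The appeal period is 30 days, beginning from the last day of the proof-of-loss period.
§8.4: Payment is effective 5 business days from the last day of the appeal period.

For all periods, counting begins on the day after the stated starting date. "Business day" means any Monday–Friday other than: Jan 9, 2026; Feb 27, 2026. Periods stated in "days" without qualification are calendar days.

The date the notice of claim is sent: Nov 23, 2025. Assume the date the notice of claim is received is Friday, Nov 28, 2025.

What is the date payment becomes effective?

Apr 24, 2026

The last day of the investigation period: 21 calendar days after Nov 28, 2025 is Dec 19, 2025.
Adding 90 calendar days to Dec 19, 2025 gives Mar 19, 2026, which is the last day of the proof-of-loss period.
Adding 30 calendar days to Mar 19, 2026 gives Apr 18, 2026, which is the last day of the appeal period.
The date payment becomes effective: 5 business days after Saturday, Apr 18, 2026, skipping weekends — Apr 20, Apr 21, Apr 22, Apr 23, Apr 24 — lands on Friday, Apr 24, 2026.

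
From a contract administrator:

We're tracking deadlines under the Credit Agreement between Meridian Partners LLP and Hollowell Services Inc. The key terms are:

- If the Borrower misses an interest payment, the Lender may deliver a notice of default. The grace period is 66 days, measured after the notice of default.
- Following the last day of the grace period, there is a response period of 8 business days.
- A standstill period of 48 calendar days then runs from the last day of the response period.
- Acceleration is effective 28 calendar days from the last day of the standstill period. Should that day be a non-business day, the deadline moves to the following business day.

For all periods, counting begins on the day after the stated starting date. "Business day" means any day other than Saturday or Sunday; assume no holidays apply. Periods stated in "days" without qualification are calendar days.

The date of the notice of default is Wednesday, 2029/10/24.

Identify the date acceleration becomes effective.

Adding 66 calendar days to 2029/10/24 gives 2029/12/29, which is the last day of the grace period.
The last day of the response period: 8 business days after Saturday, 2029/12/29, skipping weekends — Dec 31, Jan 1, Jan 2, Jan 3, Jan 4, Jan 7, Jan 8, Jan 9 — lands on Wednesday, 2030/01/09.
The last day of the standstill period: 2030/01/09 + 48 days = 2030/02/26.
The date acceleration becomes effective: 28 calendar days after 2030/02/26 is 2030/03/26. 2030/03/26 is a Tuesday, so no roll-forward applies.

2030/03/26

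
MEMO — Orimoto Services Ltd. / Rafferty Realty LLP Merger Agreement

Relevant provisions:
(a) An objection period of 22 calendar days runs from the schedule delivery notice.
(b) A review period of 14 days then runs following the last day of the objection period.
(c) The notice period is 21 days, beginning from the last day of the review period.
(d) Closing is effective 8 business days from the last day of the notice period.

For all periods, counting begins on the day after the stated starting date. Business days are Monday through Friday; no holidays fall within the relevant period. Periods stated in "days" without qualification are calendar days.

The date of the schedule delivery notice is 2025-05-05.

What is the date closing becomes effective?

2025-07-11

Adding 22 calendar days to 2025-05-05 gives 2025-05-27, which is the last day of the objection period.
The last day of the review period: 14 calendar days after 2025-05-27 is 2025-06-10.
Adding 21 calendar days to 2025-06-10 gives 2025-07-01, which is the last day of the notice period.
The date closing becomes effective: counting 8 business days from Tuesday, 2025-07-01 (Jul 2, Jul 3, Jul 4, Jul 7, Jul 8, Jul 9, Jul 10, Jul 11, skipping weekends) reaches Friday, 2025-07-11.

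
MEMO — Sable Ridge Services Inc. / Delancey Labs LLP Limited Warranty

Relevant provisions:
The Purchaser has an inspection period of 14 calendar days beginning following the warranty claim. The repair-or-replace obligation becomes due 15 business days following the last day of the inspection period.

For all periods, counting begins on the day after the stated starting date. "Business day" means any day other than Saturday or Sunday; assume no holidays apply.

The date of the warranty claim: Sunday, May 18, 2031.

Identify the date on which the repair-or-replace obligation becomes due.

Adding 14 calendar days to May 18, 2031 gives Jun 1, 2031, which is the last day of the inspection period.
From Sunday, Jun 1, 2031, 15 business days (Jun 2, Jun 3, Jun 4, Jun 5, …, Jun 18, Jun 19, Jun 20, skipping weekends) brings us to Friday, Jun 20, 2031, which is the date on which the repair-or-replace obligation becomes due.

Jun 20, 2031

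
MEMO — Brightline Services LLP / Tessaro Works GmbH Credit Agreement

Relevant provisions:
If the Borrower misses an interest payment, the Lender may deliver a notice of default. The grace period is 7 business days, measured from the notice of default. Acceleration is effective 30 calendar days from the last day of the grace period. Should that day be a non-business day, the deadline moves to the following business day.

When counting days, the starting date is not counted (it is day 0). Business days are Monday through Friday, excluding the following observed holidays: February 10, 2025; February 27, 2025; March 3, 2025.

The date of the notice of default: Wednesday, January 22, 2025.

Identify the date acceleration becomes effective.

March 4, 2025

From Wednesday, January 22, 2025, 7 business days (Jan 23, Jan 24, Jan 27, Jan 28, Jan 29, Jan 30, Jan 31, skipping weekends) brings us to Friday, January 31, 2025, which is the last day of the grace period.
The date acceleration becomes effective: 30 calendar days after January 31, 2025 is March 2, 2025. That falls on a Sunday, so it rolls to the next business day, Tuesday, March 4, 2025.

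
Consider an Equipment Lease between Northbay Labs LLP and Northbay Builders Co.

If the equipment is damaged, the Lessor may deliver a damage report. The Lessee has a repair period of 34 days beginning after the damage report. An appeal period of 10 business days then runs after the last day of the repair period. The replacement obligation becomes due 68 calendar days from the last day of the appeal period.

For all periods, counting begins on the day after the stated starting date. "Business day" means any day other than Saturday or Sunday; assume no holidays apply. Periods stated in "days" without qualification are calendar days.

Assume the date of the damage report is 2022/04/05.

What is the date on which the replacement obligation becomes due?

The last day of the repair period: 2022/04/05 + 34 days = 2022/05/09.
From Monday, 2022/05/09, 10 business days (May 10, May 11, May 12, May 13, May 16, May 17, May 18, May 19, May 20, May 23, skipping weekends) brings us to Monday, 2022/05/23, which is the last day of the appeal period.
The date on which the replacement obligation becomes due: 68 calendar days after 2022/05/23 is 2022/07/30.

2022/07/30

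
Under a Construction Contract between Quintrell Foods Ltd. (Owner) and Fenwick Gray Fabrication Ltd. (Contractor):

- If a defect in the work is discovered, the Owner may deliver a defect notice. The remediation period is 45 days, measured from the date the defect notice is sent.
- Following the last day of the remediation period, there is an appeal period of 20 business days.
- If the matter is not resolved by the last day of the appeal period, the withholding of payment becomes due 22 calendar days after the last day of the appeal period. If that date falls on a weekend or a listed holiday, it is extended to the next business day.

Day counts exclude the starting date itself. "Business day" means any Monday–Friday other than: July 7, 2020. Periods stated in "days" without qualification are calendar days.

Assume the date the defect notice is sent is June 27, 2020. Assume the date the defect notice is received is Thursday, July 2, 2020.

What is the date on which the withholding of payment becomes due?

Adding 45 calendar days to June 27, 2020 gives August 11, 2020, which is the last day of the remediation period.
The last day of the appeal period: counting 20 business days from Tuesday, August 11, 2020 (Aug 12, Aug 13, Aug 14, Aug 17, …, Sep 4, Sep 7, Sep 8, skipping weekends) reaches Tuesday, September 8, 2020.
The date on which the withholding of payment becomes due: September 8, 2020 + 22 days = September 30, 2020. September 30, 2020 is a Wednesday and is not a listed holiday, so no roll-forward applies.

September 30, 2020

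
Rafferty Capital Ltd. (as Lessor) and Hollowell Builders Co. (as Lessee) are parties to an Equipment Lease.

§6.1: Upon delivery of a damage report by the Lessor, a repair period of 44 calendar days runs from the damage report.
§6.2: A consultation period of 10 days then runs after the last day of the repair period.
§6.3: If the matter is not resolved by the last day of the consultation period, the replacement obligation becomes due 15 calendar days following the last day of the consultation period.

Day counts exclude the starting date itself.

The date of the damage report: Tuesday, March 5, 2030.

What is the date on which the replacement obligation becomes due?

May 13, 2030

The last day of the repair period: March 5, 2030 + 44 days = April 18, 2030.
The last day of the consultation period: April 18, 2030 + 10 days = April 28, 2030.
The date on which the replacement obligation becomes due: April 28, 2030 + 15 days = May 13, 2030.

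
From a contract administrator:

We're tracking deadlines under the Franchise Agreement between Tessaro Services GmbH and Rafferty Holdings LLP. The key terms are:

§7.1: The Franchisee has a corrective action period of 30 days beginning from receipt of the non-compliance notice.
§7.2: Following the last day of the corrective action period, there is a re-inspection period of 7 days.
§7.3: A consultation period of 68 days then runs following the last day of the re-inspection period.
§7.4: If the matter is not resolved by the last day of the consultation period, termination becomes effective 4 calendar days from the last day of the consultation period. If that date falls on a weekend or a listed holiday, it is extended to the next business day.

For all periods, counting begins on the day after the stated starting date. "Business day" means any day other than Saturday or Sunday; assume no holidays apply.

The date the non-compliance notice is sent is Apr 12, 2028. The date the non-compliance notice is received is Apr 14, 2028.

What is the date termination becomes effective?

The last day of the corrective action period: Apr 14, 2028 + 30 days = May 14, 2028.
Adding 7 calendar days to May 14, 2028 gives May 21, 2028, which is the last day of the re-inspection period.
Adding 68 calendar days to May 21, 2028 gives Jul 28, 2028, which is the last day of the consultation period.
Adding 4 calendar days to Jul 28, 2028 gives Aug 1, 2028, which is the date termination becomes effective. Aug 1, 2028 is a Tuesday, so no roll-forward applies.

Aug 1, 2028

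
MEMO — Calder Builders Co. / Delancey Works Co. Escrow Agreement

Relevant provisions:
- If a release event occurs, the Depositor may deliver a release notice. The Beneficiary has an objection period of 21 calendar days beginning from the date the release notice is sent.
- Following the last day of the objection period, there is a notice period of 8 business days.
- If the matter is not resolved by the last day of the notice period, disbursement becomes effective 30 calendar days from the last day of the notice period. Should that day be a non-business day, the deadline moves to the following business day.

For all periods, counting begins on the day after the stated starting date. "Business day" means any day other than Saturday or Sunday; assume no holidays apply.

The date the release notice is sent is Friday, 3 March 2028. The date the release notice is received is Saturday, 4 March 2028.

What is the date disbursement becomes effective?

The last day of the objection period: 3 March 2028 + 21 days = 24 March 2028.
The last day of the notice period: counting 8 business days from Friday, 24 March 2028 (Mar 27, Mar 28, Mar 29, Mar 30, Mar 31, Apr 3, Apr 4, Apr 5, skipping weekends) reaches Wednesday, 5 April 2028.
The date disbursement becomes effective: 5 April 2028 + 30 days = 5 May 2028. 5 May 2028 is a Friday, so no roll-forward applies.

5 May 2028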